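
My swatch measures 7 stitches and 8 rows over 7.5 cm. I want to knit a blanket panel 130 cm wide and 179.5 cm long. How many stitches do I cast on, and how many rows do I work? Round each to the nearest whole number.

Cast on 121 stitches and work 191 rows.

Stitch gauge = 7/7.5 = 0.933 sts/cm; 130 × 0.933 = 121.33 → 121 sts.
Row gauge = 8/7.5 = 1.067 rows/cm; 179.5 × 1.067 = 191.47 → 191 rows.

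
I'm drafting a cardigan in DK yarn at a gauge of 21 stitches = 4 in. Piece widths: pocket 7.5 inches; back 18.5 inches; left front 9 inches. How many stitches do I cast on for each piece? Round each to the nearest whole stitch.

Rate = 21/4 = 5.25 sts per in.
pocket: 7.5 × 5.25 = 39.38 → 39.
back: 18.5 × 5.25 = 97.12 → 97.
left front: 9 × 5.25 = 47.25 → 47.

pocket 39; back 97; left front 47.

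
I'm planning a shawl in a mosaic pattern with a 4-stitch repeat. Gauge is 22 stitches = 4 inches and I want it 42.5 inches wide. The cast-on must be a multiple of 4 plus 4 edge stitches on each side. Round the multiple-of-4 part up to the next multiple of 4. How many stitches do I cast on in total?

CO 236 sts.

22 / 4 = 5.5 sts per inch.
42.5 × 5.5 = 233.75 sts.
Less 8 edge sts → 225.75 for the repeat.
Next multiple of 4: 228.
Add back 8 edge sts → 236.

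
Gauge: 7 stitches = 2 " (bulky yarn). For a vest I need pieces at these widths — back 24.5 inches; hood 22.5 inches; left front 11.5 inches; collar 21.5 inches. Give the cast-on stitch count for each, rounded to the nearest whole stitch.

back 86; hood 79; left front 40; collar 75.

Rate = 7/2 = 3.5 sts per in.
back: 24.5 × 3.5 = 85.75 → 86.
hood: 22.5 × 3.5 = 78.75 → 79.
left front: 11.5 × 3.5 = 40.25 → 40.
collar: 21.5 × 3.5 = 75.25 → 75.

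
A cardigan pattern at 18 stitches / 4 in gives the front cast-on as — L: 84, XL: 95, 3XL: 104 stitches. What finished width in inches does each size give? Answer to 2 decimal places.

L 18.67 inches; XL 21.11 inches; 3XL 23.11 inches.

18/4 = 4.5 sts per in.
L: 84 / 4.5 = 18.667 → 18.67 in.
XL: 95 / 4.5 = 21.111 → 21.11 in.
3XL: 104 / 4.5 = 23.111 → 23.11 in.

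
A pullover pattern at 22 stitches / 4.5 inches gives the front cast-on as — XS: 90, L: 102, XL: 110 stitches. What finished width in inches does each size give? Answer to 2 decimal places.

22/4.5 = 4.889 sts per in.
XS: 90 / 4.889 = 18.409 → 18.41 in.
L: 102 / 4.889 = 20.864 → 20.86 in.
XL: 110 / 4.889 = 22.500 → 22.50 in.

XS 18.41 inches; L 20.86 inches; XL 22.50 inches.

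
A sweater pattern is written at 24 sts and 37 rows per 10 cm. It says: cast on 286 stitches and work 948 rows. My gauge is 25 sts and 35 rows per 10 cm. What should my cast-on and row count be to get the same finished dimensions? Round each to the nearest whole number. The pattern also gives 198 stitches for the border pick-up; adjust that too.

Cast on 298 stitches; work 897 rows; border pick-up 206 stitches.

Stitches: 286 × 25/24 = 297.92 → 298.
Rows: 948 × 35/37 = 896.76 → 897.
border pick-up: 198 × 25/24 = 206.25 → 206.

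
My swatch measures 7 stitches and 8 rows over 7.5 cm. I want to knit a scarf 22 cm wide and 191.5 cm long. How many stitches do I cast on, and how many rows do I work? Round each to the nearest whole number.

Stitch gauge = 7/7.5 = 0.933 sts/cm; 22 × 0.933 = 20.53 → 21 sts.
Row gauge = 8/7.5 = 1.067 rows/cm; 191.5 × 1.067 = 204.27 → 204 rows.

Cast on 21 stitches and work 204 rows.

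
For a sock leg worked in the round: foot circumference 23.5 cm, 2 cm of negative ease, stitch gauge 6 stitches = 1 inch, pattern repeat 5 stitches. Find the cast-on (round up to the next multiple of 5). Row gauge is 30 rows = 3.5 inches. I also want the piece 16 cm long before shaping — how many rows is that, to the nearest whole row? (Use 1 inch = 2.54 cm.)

Finished = 23.5 − 2 = 21.5 cm.
21.5 cm × 1/2.54 = 8.46 inches.
6/1 = 6 sts per in; 8.46 × 6 = 50.79 sts.
Next multiple of 5 → 55.
16 cm = 6.30 inches; × 8.571 = 53.99 → 54 rows.

Cast on 55 stitches; work 54 rows.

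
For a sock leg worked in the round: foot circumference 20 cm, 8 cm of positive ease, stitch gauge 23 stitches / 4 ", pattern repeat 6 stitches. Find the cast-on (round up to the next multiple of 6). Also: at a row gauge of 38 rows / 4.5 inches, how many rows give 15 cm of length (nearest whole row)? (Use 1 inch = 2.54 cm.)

Finished = 20 + 8 = 28 cm.
28 cm × 1/2.54 = 11.02 inches.
23/4 = 5.75 sts per in; 11.02 × 5.75 = 63.39 sts.
Next multiple of 6 → 66.
15 cm = 5.91 inches; × 8.444 = 49.87 → 50 rows.

Cast on 66 stitches; work 50 rows.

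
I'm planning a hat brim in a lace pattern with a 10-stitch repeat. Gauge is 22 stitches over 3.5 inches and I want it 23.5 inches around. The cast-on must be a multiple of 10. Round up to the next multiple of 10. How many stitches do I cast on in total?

CO 150 sts.

22 / 3.5 = 6.286 sts per inch.
23.5 × 6.286 = 147.71 sts.
Next multiple of 10: 150.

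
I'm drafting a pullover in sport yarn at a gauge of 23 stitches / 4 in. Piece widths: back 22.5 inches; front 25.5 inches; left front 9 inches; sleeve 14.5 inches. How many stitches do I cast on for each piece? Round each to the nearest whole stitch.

Rate = 23/4 = 5.75 sts per in.
back: 22.5 × 5.75 = 129.38 → 129.
front: 25.5 × 5.75 = 146.62 → 147.
left front: 9 × 5.75 = 51.75 → 52.
sleeve: 14.5 × 5.75 = 83.38 → 83.

back 129; front 147; left front 52; sleeve 83.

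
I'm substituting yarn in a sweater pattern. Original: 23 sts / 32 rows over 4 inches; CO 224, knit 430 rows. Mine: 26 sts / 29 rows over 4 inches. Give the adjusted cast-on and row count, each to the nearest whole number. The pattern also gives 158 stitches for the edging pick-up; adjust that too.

Cast on 253 stitches; work 390 rows; edging pick-up 179 stitches.

Stitches: 224 × 26/23 = 253.22 → 253.
Rows: 430 × 29/32 = 389.69 → 390.
edging pick-up: 158 × 26/23 = 178.61 → 179.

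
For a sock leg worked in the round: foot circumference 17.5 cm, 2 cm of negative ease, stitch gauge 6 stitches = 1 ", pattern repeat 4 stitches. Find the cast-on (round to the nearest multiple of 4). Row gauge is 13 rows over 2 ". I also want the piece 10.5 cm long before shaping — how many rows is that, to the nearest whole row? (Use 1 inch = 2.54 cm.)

Cast on 36 stitches; work 27 rows.

Finished = 17.5 − 2 = 15.5 cm.
15.5 cm × 1/2.54 = 6.10 inches.
6/1 = 6 sts per in; 6.10 × 6 = 36.61 sts.
Nearest multiple of 4 → 36.
10.5 cm = 4.13 inches; × 6.5 = 26.87 → 27 rows.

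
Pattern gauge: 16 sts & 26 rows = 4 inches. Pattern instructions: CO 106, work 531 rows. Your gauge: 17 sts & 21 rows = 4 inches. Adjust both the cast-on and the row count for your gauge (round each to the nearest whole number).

Cast on 113 stitches; work 429 rows.

Stitches: 106 × 17/16 = 112.62 → 113.
Rows: 531 × 21/26 = 428.88 → 429.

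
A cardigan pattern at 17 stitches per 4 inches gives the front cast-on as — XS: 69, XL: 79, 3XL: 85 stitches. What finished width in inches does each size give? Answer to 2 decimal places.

17/4 = 4.25 sts per in.
XS: 69 / 4.25 = 16.235 → 16.24 in.
XL: 79 / 4.25 = 18.588 → 18.59 in.
3XL: 85 / 4.25 = 20.000 → 20.00 in.

XS 16.24 inches; XL 18.59 inches; 3XL 20.00 inches.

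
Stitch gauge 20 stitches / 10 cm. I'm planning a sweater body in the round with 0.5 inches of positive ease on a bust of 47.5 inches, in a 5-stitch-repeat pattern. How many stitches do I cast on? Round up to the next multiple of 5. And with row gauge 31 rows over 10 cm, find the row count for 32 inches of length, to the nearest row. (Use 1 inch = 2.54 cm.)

Finished = 47.5 + 0.5 = 48 inches.
48 inches × 2.54 = 121.92 cm.
20/10 = 2 sts per cm; 121.92 × 2 = 243.84 sts.
Next multiple of 5 → 245.
32 inches = 81.28 cm; × 3.1 = 251.97 → 252 rows.

Cast on 245 stitches; work 252 rows.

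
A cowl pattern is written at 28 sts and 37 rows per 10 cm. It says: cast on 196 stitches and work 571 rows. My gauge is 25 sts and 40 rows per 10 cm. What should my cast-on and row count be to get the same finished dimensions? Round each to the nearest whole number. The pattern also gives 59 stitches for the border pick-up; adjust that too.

Stitches: 196 × 25/28 = 175.00 → 175.
Rows: 571 × 40/37 = 617.30 → 617.
border pick-up: 59 × 25/28 = 52.68 → 53.

Cast on 175 stitches; work 617 rows; border pick-up 53 stitches.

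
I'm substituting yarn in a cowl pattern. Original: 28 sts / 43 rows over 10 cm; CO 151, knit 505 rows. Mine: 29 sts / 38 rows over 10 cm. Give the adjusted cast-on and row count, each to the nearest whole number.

Stitches: 151 × 29/28 = 156.39 → 156.
Rows: 505 × 38/43 = 446.28 → 446.

Cast on 156 stitches; work 446 rows.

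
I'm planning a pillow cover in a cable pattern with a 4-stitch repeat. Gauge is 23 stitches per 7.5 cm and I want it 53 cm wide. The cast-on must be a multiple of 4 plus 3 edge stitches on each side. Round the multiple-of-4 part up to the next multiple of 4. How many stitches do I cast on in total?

23 / 7.5 = 3.067 sts per cm.
53 × 3.067 = 162.53 sts.
Less 6 edge sts → 156.53 for the repeat.
Next multiple of 4: 160.
Add back 6 edge sts → 166.

166 stitches.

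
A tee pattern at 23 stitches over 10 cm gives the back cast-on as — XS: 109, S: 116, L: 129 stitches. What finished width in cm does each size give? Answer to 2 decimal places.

23/10 = 2.3 sts per cm.
XS: 109 / 2.3 = 47.391 → 47.39 cm.
S: 116 / 2.3 = 50.435 → 50.43 cm.
L: 129 / 2.3 = 56.087 → 56.09 cm.

XS 47.39 cm; S 50.43 cm; L 56.09 cm.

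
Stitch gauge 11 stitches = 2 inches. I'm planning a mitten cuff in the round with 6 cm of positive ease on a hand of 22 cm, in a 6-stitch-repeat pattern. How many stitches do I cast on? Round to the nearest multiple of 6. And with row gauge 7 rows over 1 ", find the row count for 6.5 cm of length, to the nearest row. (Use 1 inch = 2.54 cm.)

Cast on 60 stitches; work 18 rows.

Finished = 22 + 6 = 28 cm.
28 cm × 1/2.54 = 11.02 inches.
11/2 = 5.5 sts per in; 11.02 × 5.5 = 60.63 sts.
Nearest multiple of 6 → 60.
6.5 cm = 2.56 inches; × 7 = 17.91 → 18 rows.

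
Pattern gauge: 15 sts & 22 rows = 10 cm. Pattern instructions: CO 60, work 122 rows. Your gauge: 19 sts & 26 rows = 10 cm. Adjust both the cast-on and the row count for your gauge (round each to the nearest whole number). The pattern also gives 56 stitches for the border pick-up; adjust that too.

Cast on 76 stitches; work 144 rows; border pick-up 71 stitches.

Stitches: 60 × 19/15 = 76.00 → 76.
Rows: 122 × 26/22 = 144.18 → 144.
border pick-up: 56 × 19/15 = 70.93 → 71.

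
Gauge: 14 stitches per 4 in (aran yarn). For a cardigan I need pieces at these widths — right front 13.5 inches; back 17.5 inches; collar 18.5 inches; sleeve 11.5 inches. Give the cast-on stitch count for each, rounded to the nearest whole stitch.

right front 47; back 61; collar 65; sleeve 40.

Rate = 14/4 = 3.5 sts per in.
right front: 13.5 × 3.5 = 47.25 → 47.
back: 17.5 × 3.5 = 61.25 → 61.
collar: 18.5 × 3.5 = 64.75 → 65.
sleeve: 11.5 × 3.5 = 40.25 → 40.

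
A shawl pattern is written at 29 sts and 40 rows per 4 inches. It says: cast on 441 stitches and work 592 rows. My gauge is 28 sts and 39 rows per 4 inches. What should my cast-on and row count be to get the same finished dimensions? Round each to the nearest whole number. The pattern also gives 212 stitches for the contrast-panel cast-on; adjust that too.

Cast on 426 stitches; work 577 rows; contrast-panel cast-on 205 stitches.

Stitches: 441 × 28/29 = 425.79 → 426.
Rows: 592 × 39/40 = 577.20 → 577.
contrast-panel cast-on: 212 × 28/29 = 204.69 → 205.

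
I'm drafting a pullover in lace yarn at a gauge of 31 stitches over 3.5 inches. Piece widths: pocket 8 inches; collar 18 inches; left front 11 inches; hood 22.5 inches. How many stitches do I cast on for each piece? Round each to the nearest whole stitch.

pocket 71; collar 159; left front 97; hood 199.

Rate = 31/3.5 = 8.857 sts per in.
pocket: 8 × 8.857 = 70.86 → 71.
collar: 18 × 8.857 = 159.43 → 159.
left front: 11 × 8.857 = 97.43 → 97.
hood: 22.5 × 8.857 = 199.29 → 199.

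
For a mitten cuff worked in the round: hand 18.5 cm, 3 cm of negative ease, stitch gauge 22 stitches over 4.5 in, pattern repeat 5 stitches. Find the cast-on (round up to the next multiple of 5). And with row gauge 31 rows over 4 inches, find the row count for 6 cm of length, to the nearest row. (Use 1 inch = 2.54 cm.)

Cast on 30 stitches; work 18 rows.

Finished = 18.5 − 3 = 15.5 cm.
15.5 cm × 1/2.54 = 6.10 inches.
22/4.5 = 4.889 sts per in; 6.10 × 4.889 = 29.83 sts.
Next multiple of 5 → 30.
6 cm = 2.36 inches; × 7.75 = 18.31 → 18 rows.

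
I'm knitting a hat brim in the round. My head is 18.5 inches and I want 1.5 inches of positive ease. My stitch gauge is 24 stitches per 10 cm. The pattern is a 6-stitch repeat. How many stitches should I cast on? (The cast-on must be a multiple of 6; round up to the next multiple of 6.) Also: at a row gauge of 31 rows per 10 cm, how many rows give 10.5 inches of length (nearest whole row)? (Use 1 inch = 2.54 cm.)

Cast on 126 stitches; work 83 rows.

Finished = 18.5 + 1.5 = 20 inches.
20 inches × 2.54 = 50.80 cm.
24/10 = 2.4 sts per cm; 50.80 × 2.4 = 121.92 sts.
Next multiple of 6 → 126.
10.5 inches = 26.67 cm; × 3.1 = 82.68 → 83 rows.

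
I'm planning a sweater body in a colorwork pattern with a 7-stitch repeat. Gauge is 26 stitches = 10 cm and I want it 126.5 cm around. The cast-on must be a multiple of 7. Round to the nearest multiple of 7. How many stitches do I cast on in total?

CO 329 sts.

26 / 10 = 2.6 sts per cm.
126.5 × 2.6 = 328.90 sts.
Nearest multiple of 7: 329.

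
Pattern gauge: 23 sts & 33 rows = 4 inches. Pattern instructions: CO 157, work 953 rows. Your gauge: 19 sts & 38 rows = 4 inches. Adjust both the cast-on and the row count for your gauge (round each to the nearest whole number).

Cast on 130 stitches; work 1097 rows.

Stitches: 157 × 19/23 = 129.70 → 130.
Rows: 953 × 38/33 = 1097.39 → 1097.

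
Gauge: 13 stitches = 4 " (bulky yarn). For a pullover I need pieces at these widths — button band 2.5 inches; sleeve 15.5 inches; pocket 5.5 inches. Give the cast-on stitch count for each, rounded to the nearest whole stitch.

button band 8; sleeve 50; pocket 18.

Rate = 13/4 = 3.25 sts per in.
button band: 2.5 × 3.25 = 8.12 → 8.
sleeve: 15.5 × 3.25 = 50.38 → 50.
pocket: 5.5 × 3.25 = 17.88 → 18.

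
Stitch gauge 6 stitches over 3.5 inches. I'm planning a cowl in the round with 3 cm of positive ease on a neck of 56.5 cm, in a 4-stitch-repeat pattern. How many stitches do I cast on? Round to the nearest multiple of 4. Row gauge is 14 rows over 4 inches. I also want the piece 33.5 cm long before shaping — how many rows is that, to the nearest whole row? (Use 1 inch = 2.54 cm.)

Finished = 56.5 + 3 = 59.5 cm.
59.5 cm × 1/2.54 = 23.43 inches.
6/3.5 = 1.714 sts per in; 23.43 × 1.714 = 40.16 sts.
Nearest multiple of 4 → 40.
33.5 cm = 13.19 inches; × 3.5 = 46.16 → 46 rows.

Cast on 40 stitches; work 46 rows.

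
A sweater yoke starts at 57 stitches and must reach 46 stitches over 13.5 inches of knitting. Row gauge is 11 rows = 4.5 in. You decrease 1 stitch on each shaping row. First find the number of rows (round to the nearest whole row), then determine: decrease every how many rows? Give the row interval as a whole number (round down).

Rows = 13.5 × 2.444 = 33.0 → 33 rows.
Stitches to remove: 11 → 11 shaping rows (at 1 st each).
33 / 11 = 3.00 → every 3 rows.

Decrease every 3rd row.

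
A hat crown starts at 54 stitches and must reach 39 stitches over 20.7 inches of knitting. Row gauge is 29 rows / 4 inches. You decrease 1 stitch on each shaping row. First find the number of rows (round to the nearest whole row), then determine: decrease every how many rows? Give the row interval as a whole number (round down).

Rows = 20.7 × 7.25 = 150.1 → 150 rows.
Stitches to remove: 15 → 15 shaping rows (at 1 st each).
150 / 15 = 10.00 → every 10 rows.

Decrease every 10th row.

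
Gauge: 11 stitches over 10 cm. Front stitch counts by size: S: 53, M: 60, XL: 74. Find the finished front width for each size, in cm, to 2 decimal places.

11/10 = 1.1 sts per cm.
S: 53 / 1.1 = 48.182 → 48.18 cm.
M: 60 / 1.1 = 54.545 → 54.55 cm.
XL: 74 / 1.1 = 67.273 → 67.27 cm.

S 48.18 cm; M 54.55 cm; XL 67.27 cm.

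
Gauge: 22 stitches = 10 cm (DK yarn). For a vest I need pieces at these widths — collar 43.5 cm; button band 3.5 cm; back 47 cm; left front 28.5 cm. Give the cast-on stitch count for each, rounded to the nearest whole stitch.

Rate = 22/10 = 2.2 sts per cm.
collar: 43.5 × 2.2 = 95.70 → 96.
button band: 3.5 × 2.2 = 7.70 → 8.
back: 47 × 2.2 = 103.40 → 103.
left front: 28.5 × 2.2 = 62.70 → 63.

collar 96; button band 8; back 103; left front 63.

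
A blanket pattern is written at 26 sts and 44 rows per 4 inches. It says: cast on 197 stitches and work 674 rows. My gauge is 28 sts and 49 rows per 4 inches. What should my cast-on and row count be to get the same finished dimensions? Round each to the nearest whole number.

Cast on 212 stitches; work 751 rows.

Stitches: 197 × 28/26 = 212.15 → 212.
Rows: 674 × 49/44 = 750.59 → 751.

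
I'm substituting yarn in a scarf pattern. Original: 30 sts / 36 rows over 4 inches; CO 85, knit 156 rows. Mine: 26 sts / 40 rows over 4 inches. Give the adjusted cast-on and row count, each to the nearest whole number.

Cast on 74 stitches; work 173 rows.

Stitches: 85 × 26/30 = 73.67 → 74.
Rows: 156 × 40/36 = 173.33 → 173.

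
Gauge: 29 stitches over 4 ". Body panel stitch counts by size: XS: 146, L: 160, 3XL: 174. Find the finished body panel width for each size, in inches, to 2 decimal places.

XS 20.14 inches; L 22.07 inches; 3XL 24.00 inches.

29/4 = 7.25 sts per in.
XS: 146 / 7.25 = 20.138 → 20.14 in.
L: 160 / 7.25 = 22.069 → 22.07 in.
3XL: 174 / 7.25 = 24.000 → 24.00 in.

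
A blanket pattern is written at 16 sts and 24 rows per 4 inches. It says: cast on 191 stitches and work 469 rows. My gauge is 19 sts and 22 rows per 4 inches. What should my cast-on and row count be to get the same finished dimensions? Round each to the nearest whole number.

Stitches: 191 × 19/16 = 226.81 → 227.
Rows: 469 × 22/24 = 429.92 → 430.

Cast on 227 stitches; work 430 rows.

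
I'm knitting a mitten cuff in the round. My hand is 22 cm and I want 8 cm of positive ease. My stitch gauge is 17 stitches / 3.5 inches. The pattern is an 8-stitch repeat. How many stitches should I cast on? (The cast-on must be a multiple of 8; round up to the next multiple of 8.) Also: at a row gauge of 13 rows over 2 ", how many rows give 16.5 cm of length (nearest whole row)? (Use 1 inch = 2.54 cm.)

Finished = 22 + 8 = 30 cm.
30 cm × 1/2.54 = 11.81 inches.
17/3.5 = 4.857 sts per in; 11.81 × 4.857 = 57.37 sts.
Next multiple of 8 → 64.
16.5 cm = 6.50 inches; × 6.5 = 42.22 → 42 rows.

Cast on 64 stitches; work 42 rows.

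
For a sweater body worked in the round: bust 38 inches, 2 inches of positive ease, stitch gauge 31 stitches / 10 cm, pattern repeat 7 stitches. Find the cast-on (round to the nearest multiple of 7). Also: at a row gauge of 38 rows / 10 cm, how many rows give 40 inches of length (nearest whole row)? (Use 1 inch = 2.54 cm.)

Finished = 38 + 2 = 40 inches.
40 inches × 2.54 = 101.60 cm.
31/10 = 3.1 sts per cm; 101.60 × 3.1 = 314.96 sts.
Nearest multiple of 7 → 315.
40 inches = 101.60 cm; × 3.8 = 386.08 → 386 rows.

Cast on 315 stitches; work 386 rows.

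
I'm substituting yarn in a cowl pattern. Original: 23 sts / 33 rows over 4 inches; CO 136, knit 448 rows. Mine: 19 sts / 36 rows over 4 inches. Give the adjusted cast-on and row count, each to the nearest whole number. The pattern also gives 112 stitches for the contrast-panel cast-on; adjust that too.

Stitches: 136 × 19/23 = 112.35 → 112.
Rows: 448 × 36/33 = 488.73 → 489.
contrast-panel cast-on: 112 × 19/23 = 92.52 → 93.

Cast on 112 stitches; work 489 rows; contrast-panel cast-on 93 stitches.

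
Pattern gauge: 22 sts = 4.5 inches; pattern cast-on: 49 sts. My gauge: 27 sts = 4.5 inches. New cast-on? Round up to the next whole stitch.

Scale factor = 27 / 22 = 1.227.
49 × 27 / 22 = 60.14 sts.
→ 61 sts.

Cast on 61 stitches.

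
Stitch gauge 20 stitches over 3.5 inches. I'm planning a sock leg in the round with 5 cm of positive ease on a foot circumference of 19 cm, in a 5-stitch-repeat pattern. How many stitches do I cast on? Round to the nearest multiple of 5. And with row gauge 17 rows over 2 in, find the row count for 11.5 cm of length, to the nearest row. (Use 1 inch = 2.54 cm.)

Finished = 19 + 5 = 24 cm.
24 cm × 1/2.54 = 9.45 inches.
20/3.5 = 5.714 sts per in; 9.45 × 5.714 = 53.99 sts.
Nearest multiple of 5 → 55.
11.5 cm = 4.53 inches; × 8.5 = 38.48 → 38 rows.

Cast on 55 stitches; work 38 rows.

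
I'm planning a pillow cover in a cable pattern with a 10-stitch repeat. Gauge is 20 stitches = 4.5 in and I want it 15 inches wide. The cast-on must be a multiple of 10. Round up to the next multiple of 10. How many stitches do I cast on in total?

Cast on 70 stitches.

20 / 4.5 = 4.444 sts per inch.
15 × 4.444 = 66.67 sts.
Next multiple of 10: 70.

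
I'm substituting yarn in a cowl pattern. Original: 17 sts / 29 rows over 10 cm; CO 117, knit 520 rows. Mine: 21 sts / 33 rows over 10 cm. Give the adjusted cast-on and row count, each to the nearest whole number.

Cast on 145 stitches; work 592 rows.

Stitches: 117 × 21/17 = 144.53 → 145.
Rows: 520 × 33/29 = 591.72 → 592.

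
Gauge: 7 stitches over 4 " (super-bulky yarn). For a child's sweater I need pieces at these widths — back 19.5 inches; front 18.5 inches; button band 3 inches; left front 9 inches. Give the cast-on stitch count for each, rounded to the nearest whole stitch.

Rate = 7/4 = 1.75 sts per in.
back: 19.5 × 1.75 = 34.12 → 34.
front: 18.5 × 1.75 = 32.38 → 32.
button band: 3 × 1.75 = 5.25 → 5.
left front: 9 × 1.75 = 15.75 → 16.

back 34; front 32; button band 5; left front 16.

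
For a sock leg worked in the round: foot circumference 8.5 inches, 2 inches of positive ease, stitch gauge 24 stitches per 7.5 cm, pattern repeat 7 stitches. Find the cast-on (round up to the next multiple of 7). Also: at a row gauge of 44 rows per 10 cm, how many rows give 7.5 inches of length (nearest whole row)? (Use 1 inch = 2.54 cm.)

Cast on 91 stitches; work 84 rows.

Finished = 8.5 + 2 = 10.5 inches.
10.5 inches × 2.54 = 26.67 cm.
24/7.5 = 3.2 sts per cm; 26.67 × 3.2 = 85.34 sts.
Next multiple of 7 → 91.
7.5 inches = 19.05 cm; × 4.4 = 83.82 → 84 rows.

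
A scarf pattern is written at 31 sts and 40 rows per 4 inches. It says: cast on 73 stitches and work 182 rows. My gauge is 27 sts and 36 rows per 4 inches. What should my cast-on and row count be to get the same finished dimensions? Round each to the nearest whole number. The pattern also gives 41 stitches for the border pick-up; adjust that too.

Stitches: 73 × 27/31 = 63.58 → 64.
Rows: 182 × 36/40 = 163.80 → 164.
border pick-up: 41 × 27/31 = 35.71 → 36.

Cast on 64 stitches; work 164 rows; border pick-up 36 stitches.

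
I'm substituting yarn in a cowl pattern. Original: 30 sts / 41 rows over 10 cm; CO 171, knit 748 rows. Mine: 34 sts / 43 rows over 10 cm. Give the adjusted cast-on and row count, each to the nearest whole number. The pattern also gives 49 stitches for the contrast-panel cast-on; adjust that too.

Cast on 194 stitches; work 784 rows; contrast-panel cast-on 56 stitches.

Stitches: 171 × 34/30 = 193.80 → 194.
Rows: 748 × 43/41 = 784.49 → 784.
contrast-panel cast-on: 49 × 34/30 = 55.53 → 56.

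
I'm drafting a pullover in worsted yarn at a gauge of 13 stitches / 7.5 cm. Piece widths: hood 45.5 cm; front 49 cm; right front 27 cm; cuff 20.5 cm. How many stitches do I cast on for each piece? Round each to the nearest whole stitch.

Rate = 13/7.5 = 1.733 sts per cm.
hood: 45.5 × 1.733 = 78.87 → 79.
front: 49 × 1.733 = 84.93 → 85.
right front: 27 × 1.733 = 46.80 → 47.
cuff: 20.5 × 1.733 = 35.53 → 36.

hood 79; front 85; right front 47; cuff 36.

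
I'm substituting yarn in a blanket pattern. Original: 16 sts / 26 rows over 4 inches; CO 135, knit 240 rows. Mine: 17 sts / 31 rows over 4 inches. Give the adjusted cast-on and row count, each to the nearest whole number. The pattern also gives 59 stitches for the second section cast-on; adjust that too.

Stitches: 135 × 17/16 = 143.44 → 143.
Rows: 240 × 31/26 = 286.15 → 286.
second section cast-on: 59 × 17/16 = 62.69 → 63.

Cast on 143 stitches; work 286 rows; second section cast-on 63 stitches.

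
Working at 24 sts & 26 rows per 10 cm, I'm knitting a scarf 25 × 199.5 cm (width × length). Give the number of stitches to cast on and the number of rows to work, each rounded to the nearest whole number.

Stitch gauge = 24/10 = 2.4 sts/cm; 25 × 2.4 = 60.00 → 60 sts.
Row gauge = 26/10 = 2.6 rows/cm; 199.5 × 2.6 = 518.70 → 519 rows.

Cast on 60 stitches and work 519 rows.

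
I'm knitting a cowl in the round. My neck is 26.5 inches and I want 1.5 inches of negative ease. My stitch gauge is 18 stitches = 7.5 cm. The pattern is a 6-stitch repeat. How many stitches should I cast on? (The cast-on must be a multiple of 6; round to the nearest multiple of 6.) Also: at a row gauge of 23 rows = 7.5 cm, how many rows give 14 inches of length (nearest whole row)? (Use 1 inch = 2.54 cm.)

Cast on 150 stitches; work 109 rows.

Finished = 26.5 − 1.5 = 25 inches.
25 inches × 2.54 = 63.50 cm.
18/7.5 = 2.4 sts per cm; 63.50 × 2.4 = 152.40 sts.
Nearest multiple of 6 → 150.
14 inches = 35.56 cm; × 3.067 = 109.05 → 109 rows.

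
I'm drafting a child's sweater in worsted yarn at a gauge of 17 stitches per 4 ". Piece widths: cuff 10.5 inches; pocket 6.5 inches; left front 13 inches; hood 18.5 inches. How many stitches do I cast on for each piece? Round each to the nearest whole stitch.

cuff 45; pocket 28; left front 55; hood 79.

Rate = 17/4 = 4.25 sts per in.
cuff: 10.5 × 4.25 = 44.62 → 45.
pocket: 6.5 × 4.25 = 27.62 → 28.
left front: 13 × 4.25 = 55.25 → 55.
hood: 18.5 × 4.25 = 78.62 → 79.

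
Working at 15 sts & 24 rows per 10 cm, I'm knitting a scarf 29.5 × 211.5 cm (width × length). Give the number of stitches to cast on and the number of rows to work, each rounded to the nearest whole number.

Stitch gauge = 15/10 = 1.5 sts/cm; 29.5 × 1.5 = 44.25 → 44 sts.
Row gauge = 24/10 = 2.4 rows/cm; 211.5 × 2.4 = 507.60 → 508 rows.

Cast on 44 stitches and work 508 rows.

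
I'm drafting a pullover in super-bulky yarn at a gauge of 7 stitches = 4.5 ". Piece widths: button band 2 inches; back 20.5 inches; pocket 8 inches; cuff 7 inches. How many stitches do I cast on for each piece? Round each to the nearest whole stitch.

button band 3; back 32; pocket 12; cuff 11.

Rate = 7/4.5 = 1.556 sts per in.
button band: 2 × 1.556 = 3.11 → 3.
back: 20.5 × 1.556 = 31.89 → 32.
pocket: 8 × 1.556 = 12.44 → 12.
cuff: 7 × 1.556 = 10.89 → 11.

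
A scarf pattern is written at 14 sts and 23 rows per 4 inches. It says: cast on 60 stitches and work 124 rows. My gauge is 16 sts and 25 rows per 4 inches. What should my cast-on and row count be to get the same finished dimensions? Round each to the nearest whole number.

Stitches: 60 × 16/14 = 68.57 → 69.
Rows: 124 × 25/23 = 134.78 → 135.

Cast on 69 stitches; work 135 rows.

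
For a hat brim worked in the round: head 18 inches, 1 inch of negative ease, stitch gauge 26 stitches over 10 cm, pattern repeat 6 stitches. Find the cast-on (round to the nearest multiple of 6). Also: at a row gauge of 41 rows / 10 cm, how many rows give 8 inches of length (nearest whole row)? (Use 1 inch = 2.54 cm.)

Finished = 18 − 1 = 17 inches.
17 inches × 2.54 = 43.18 cm.
26/10 = 2.6 sts per cm; 43.18 × 2.6 = 112.27 sts.
Nearest multiple of 6 → 114.
8 inches = 20.32 cm; × 4.1 = 83.31 → 83 rows.

Cast on 114 stitches; work 83 rows.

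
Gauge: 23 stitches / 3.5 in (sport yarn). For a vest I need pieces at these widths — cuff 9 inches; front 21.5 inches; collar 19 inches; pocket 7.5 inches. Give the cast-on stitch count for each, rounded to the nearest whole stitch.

cuff 59; front 141; collar 125; pocket 49.

Rate = 23/3.5 = 6.571 sts per in.
cuff: 9 × 6.571 = 59.14 → 59.
front: 21.5 × 6.571 = 141.29 → 141.
collar: 19 × 6.571 = 124.86 → 125.
pocket: 7.5 × 6.571 = 49.29 → 49.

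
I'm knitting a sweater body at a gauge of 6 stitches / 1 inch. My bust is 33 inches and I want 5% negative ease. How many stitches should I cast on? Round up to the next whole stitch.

Finished = 33 × 0.95 = 31.35 in.
6 / 1 = 6 sts per inch.
31.35 × 6 = 188.10 sts.
→ 189 sts.

189 stitches.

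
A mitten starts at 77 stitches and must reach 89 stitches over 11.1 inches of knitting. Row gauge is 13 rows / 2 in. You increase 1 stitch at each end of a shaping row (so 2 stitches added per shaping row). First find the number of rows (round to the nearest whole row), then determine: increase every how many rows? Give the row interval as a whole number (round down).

Rows = 11.1 × 6.5 = 72.1 → 72 rows.
Stitches to add: 12 → 6 shaping rows (at 2 st each).
72 / 6 = 12.00 → every 12 rows.

Increase every 12th row.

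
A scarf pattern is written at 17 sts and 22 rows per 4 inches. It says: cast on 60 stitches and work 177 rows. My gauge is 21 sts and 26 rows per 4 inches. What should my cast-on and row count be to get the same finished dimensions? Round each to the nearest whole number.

Stitches: 60 × 21/17 = 74.12 → 74.
Rows: 177 × 26/22 = 209.18 → 209.

Cast on 74 stitches; work 209 rows.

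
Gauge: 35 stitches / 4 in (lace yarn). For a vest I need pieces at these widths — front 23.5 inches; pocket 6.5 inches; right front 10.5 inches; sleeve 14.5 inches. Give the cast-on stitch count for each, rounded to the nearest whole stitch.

front 206; pocket 57; right front 92; sleeve 127.

Rate = 35/4 = 8.75 sts per in.
front: 23.5 × 8.75 = 205.62 → 206.
pocket: 6.5 × 8.75 = 56.88 → 57.
right front: 10.5 × 8.75 = 91.88 → 92.
sleeve: 14.5 × 8.75 = 126.88 → 127.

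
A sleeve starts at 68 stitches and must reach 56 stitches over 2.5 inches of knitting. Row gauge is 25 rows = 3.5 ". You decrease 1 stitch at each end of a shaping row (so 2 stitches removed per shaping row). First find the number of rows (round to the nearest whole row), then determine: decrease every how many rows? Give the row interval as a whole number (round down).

Rows = 2.5 × 7.143 = 17.9 → 18 rows.
Stitches to remove: 12 → 6 shaping rows (at 2 st each).
18 / 6 = 3.00 → every 3 rows.

Decrease every 3rd row.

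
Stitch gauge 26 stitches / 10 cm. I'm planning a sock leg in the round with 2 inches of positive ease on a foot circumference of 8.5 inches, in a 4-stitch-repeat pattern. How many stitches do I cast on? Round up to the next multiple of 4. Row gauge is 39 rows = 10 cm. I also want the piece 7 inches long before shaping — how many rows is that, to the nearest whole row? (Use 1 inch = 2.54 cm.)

Finished = 8.5 + 2 = 10.5 inches.
10.5 inches × 2.54 = 26.67 cm.
26/10 = 2.6 sts per cm; 26.67 × 2.6 = 69.34 sts.
Next multiple of 4 → 72.
7 inches = 17.78 cm; × 3.9 = 69.34 → 69 rows.

Cast on 72 stitches; work 69 rows.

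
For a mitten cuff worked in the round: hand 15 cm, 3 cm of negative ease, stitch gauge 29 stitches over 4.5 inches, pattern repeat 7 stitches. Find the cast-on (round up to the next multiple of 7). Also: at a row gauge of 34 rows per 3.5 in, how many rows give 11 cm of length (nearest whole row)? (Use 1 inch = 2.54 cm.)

Cast on 35 stitches; work 42 rows.

Finished = 15 − 3 = 12 cm.
12 cm × 1/2.54 = 4.72 inches.
29/4.5 = 6.444 sts per in; 4.72 × 6.444 = 30.45 sts.
Next multiple of 7 → 35.
11 cm = 4.33 inches; × 9.714 = 42.07 → 42 rows.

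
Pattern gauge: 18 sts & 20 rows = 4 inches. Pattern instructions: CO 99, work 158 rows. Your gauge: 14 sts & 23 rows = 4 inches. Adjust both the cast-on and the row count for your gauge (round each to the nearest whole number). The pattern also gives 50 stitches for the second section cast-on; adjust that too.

Cast on 77 stitches; work 182 rows; second section cast-on 39 stitches.

Stitches: 99 × 14/18 = 77.00 → 77.
Rows: 158 × 23/20 = 181.70 → 182.
second section cast-on: 50 × 14/18 = 38.89 → 39.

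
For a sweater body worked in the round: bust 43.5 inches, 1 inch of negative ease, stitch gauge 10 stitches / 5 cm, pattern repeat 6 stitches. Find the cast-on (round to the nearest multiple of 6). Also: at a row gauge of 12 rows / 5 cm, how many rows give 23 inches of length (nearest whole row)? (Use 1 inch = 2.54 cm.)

Cast on 216 stitches; work 140 rows.

Finished = 43.5 − 1 = 42.5 inches.
42.5 inches × 2.54 = 107.95 cm.
10/5 = 2 sts per cm; 107.95 × 2 = 215.90 sts.
Nearest multiple of 6 → 216.
23 inches = 58.42 cm; × 2.4 = 140.21 → 140 rows.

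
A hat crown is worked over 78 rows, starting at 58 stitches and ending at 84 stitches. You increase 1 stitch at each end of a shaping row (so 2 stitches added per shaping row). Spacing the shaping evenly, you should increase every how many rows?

Stitches to add: |84 − 58| = 26.
Shaping rows needed: 26 / 2 = 13.
78 rows / 13 = every 6 rows.

Increase every 6th row.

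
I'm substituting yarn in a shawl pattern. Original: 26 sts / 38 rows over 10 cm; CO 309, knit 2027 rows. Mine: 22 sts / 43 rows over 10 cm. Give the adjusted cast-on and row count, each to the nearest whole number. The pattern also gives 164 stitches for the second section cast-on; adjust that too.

Cast on 261 stitches; work 2294 rows; second section cast-on 139 stitches.

Stitches: 309 × 22/26 = 261.46 → 261.
Rows: 2027 × 43/38 = 2293.71 → 2294.
second section cast-on: 164 × 22/26 = 138.77 → 139.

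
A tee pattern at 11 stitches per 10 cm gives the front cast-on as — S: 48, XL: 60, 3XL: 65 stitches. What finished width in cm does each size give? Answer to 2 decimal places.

S 43.64 cm; XL 54.55 cm; 3XL 59.09 cm.

11/10 = 1.1 sts per cm.
S: 48 / 1.1 = 43.636 → 43.64 cm.
XL: 60 / 1.1 = 54.545 → 54.55 cm.
3XL: 65 / 1.1 = 59.091 → 59.09 cm.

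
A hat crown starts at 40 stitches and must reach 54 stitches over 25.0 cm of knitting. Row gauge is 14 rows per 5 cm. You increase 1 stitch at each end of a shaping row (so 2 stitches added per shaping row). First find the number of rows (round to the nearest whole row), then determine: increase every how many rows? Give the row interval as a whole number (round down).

Rows = 25.0 × 2.8 = 70.0 → 70 rows.
Stitches to add: 14 → 7 shaping rows (at 2 st each).
70 / 7 = 10.00 → every 10 rows.

Increase every 10th row.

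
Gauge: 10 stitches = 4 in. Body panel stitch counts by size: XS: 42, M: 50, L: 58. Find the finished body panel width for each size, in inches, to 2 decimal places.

XS 16.80 inches; M 20.00 inches; L 23.20 inches.

10/4 = 2.5 sts per in.
XS: 42 / 2.5 = 16.800 → 16.80 in.
M: 50 / 2.5 = 20.000 → 20.00 in.
L: 58 / 2.5 = 23.200 → 23.20 in.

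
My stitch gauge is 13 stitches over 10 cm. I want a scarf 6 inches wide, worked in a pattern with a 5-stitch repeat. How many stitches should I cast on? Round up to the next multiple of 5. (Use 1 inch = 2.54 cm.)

6 in = 6 × 2.54 = 15.24 cm.
13 / 10 = 1.3 sts/cm.
15.24 × 1.3 = 19.81 sts.
→ 20.

CO 20 sts.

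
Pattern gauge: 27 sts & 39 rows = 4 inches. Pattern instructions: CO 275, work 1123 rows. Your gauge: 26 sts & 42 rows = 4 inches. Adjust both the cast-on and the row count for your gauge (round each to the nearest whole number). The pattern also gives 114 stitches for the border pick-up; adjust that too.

Stitches: 275 × 26/27 = 264.81 → 265.
Rows: 1123 × 42/39 = 1209.38 → 1209.
border pick-up: 114 × 26/27 = 109.78 → 110.

Cast on 265 stitches; work 1209 rows; border pick-up 110 stitches.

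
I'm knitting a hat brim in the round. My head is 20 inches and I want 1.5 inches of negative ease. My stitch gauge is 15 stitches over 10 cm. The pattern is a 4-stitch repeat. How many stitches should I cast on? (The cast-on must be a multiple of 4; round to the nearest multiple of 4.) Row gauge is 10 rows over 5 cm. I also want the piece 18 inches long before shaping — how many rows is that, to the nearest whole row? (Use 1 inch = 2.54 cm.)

Cast on 72 stitches; work 91 rows.

Finished = 20 − 1.5 = 18.5 inches.
18.5 inches × 2.54 = 46.99 cm.
15/10 = 1.5 sts per cm; 46.99 × 1.5 = 70.48 sts.
Nearest multiple of 4 → 72.
18 inches = 45.72 cm; × 2 = 91.44 → 91 rows.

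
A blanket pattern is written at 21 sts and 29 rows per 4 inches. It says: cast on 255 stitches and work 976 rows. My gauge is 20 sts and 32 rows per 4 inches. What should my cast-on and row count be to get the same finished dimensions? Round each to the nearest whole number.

Stitches: 255 × 20/21 = 242.86 → 243.
Rows: 976 × 32/29 = 1076.97 → 1077.

Cast on 243 stitches; work 1077 rows.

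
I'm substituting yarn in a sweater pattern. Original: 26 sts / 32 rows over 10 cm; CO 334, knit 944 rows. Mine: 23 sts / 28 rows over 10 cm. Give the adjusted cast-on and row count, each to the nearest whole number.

Cast on 295 stitches; work 826 rows.

Stitches: 334 × 23/26 = 295.46 → 295.
Rows: 944 × 28/32 = 826.00 → 826.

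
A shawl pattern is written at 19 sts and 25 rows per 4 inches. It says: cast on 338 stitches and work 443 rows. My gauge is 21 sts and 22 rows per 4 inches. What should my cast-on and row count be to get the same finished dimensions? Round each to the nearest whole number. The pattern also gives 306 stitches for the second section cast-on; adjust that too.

Cast on 374 stitches; work 390 rows; second section cast-on 338 stitches.

Stitches: 338 × 21/19 = 373.58 → 374.
Rows: 443 × 22/25 = 389.84 → 390.
second section cast-on: 306 × 21/19 = 338.21 → 338.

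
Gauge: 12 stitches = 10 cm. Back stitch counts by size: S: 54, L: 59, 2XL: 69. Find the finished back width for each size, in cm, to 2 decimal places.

S 45.00 cm; L 49.17 cm; 2XL 57.50 cm.

12/10 = 1.2 sts per cm.
S: 54 / 1.2 = 45.000 → 45.00 cm.
L: 59 / 1.2 = 49.167 → 49.17 cm.
2XL: 69 / 1.2 = 57.500 → 57.50 cm.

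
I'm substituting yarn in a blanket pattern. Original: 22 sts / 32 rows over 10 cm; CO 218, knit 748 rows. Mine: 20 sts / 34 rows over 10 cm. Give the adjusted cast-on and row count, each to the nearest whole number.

Stitches: 218 × 20/22 = 198.18 → 198.
Rows: 748 × 34/32 = 794.75 → 795.

Cast on 198 stitches; work 795 rows.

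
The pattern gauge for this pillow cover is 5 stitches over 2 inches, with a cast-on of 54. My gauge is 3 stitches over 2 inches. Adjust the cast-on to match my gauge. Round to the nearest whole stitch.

Scale factor = 3 / 5 = 0.600.
54 × 3 / 5 = 32.40 sts.
→ 32 sts.

CO 32 sts.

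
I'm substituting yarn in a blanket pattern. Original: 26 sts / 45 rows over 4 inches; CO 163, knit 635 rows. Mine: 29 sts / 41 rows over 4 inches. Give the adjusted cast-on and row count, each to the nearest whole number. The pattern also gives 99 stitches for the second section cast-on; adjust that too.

Stitches: 163 × 29/26 = 181.81 → 182.
Rows: 635 × 41/45 = 578.56 → 579.
second section cast-on: 99 × 29/26 = 110.42 → 110.

Cast on 182 stitches; work 579 rows; second section cast-on 110 stitches.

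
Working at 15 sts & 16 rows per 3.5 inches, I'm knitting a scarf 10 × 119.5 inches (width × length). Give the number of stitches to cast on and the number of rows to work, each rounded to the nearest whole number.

Cast on 43 stitches and work 546 rows.

Stitch gauge = 15/3.5 = 4.286 sts/in; 10 × 4.286 = 42.86 → 43 sts.
Row gauge = 16/3.5 = 4.571 rows/in; 119.5 × 4.571 = 546.29 → 546 rows.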